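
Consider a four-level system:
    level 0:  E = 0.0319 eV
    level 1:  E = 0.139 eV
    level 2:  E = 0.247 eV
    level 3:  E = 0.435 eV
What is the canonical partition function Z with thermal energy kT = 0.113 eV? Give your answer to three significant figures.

Z = 1.18

Eᵢ/kT = 0.28230, 1.2301, 2.1858, 3.8496.
Z = Σ e^(−Eᵢ/kT) = e^(−0.28230) + e^(−1.2301) + e^(−2.1858) + e^(−3.8496) = 0.75405 + 0.29226 + 0.11239 + 0.021288 = 1.1800.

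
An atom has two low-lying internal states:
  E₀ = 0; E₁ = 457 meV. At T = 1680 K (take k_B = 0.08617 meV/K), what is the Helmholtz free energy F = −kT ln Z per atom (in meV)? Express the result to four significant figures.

-6.034 meV

k_BT = 0.08617 × 1680 K = 144.766 meV.
Eᵢ/kT = 0, 3.15682.
Z = Σ e^(−Eᵢ/kT) = e^(−0) + e^(−3.15682) = 1.00000 + 0.0425609 = 1.04256.
F = −kT ln Z = −144.766 × ln(1.04256) = −144.766 × 0.0416792 = -6.034 meV.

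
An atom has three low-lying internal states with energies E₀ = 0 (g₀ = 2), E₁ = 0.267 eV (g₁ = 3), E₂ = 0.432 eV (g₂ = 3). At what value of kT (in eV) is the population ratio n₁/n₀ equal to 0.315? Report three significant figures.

0.171 eV

n₁/n₀ = (g₁/g₀) exp[−(E₁−E₀)/kT] = 0.315.
⇒ (E₁−E₀)/kT = ln((3/2)/0.315) = ln(4.7619) = 1.5606.
kT = 0.267 eV / 1.5606 = 0.171 eV.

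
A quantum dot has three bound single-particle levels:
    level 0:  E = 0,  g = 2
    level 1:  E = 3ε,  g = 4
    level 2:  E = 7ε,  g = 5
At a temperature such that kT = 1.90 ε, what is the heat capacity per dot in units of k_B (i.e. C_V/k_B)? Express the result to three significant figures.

0.917

Eᵢ/kT = 0, 1.5789, 3.6842.
Z = Σ gᵢe^(−Eᵢ/kT) = 2·e^(−0) + 4·e^(−1.5789) + 5·e^(−3.6842) = 2.0000 + 0.82481 + 0.12559 = 2.9504.
⟨E⟩ = 1.1366 ε, ⟨E²⟩ = 4.6018 ε².
C_V/k_B = (⟨E²⟩ − ⟨E⟩²)/(kT)² = (4.6018 − 1.2919)/3.6100 = 0.917.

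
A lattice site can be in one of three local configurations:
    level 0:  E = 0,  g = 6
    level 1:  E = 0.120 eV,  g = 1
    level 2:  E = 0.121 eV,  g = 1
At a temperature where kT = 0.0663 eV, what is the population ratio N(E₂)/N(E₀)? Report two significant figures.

n₂/n₀ = (g₂/g₀) exp[−(E₂−E₀)/kT] = (1/6) × exp(−(0.121 eV)/(0.0663 eV)) = (1/6) × exp(-1.825) = 0.027.

0.027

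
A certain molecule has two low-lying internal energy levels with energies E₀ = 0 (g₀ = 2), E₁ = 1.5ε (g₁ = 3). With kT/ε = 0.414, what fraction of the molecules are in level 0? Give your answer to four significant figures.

0.9615

Eᵢ/kT = 0, 3.62319.
Z = Σ gᵢe^(−Eᵢ/kT) = 2·e^(−0) + 3·e^(−3.62319) = 2.00000 + 0.0800921 = 2.08009.
P₀ = g₀ e^(−E₀/kT) / Z = 2.00000/2.08009 = 0.9615.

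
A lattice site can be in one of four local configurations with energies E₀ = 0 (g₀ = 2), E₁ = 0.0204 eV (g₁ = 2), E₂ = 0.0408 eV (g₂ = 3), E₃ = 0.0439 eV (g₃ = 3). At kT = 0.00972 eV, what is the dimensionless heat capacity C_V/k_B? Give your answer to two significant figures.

Eᵢ/kT = 0, 2.099, 4.198, 4.516.
Z = Σ gᵢe^(−Eᵢ/kT) = 2·e^(−0) + 2·e^(−2.099) + 3·e^(−4.198) + 3·e^(−4.516) = 2.000 + 0.2452 + 0.04508 + 0.03280 = 2.323.
⟨E⟩ = 0.003565 eV, ⟨E²⟩ = 0.0001034 eV².
C_V/k_B = (⟨E²⟩ − ⟨E⟩²)/(kT)² = (0.0001034 − 0.00001271)/0.00009448 = 0.96.

0.96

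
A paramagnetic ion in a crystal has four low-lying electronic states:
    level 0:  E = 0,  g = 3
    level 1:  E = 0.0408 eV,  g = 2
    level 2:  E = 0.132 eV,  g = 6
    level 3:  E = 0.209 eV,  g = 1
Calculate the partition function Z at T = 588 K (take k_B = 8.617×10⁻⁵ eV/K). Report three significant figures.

k_BT = 8.617×10⁻⁵ × 588 K = 0.050668 eV.
Eᵢ/kT = 0, 0.80524, 2.6052, 4.1249.
Z = Σ gᵢe^(−Eᵢ/kT) = 3·e^(−0) + 2·e^(−0.80524) + 6·e^(−2.6052) + 1·e^(−4.1249) = 3.0000 + 0.89396 + 0.44333 + 0.016165 = 4.3535.

Z = 4.35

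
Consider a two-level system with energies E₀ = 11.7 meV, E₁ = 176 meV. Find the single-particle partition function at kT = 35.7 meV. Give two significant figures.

Eᵢ/kT = 0.3277, 4.930.
Z = Σ e^(−Eᵢ/kT) = e^(−0.3277) + e^(−4.930) = 0.7206 + 0.007227 = 0.7278.

Z = 0.73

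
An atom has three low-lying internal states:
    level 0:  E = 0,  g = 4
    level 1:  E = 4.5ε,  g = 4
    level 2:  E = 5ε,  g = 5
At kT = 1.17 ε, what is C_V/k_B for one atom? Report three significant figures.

0.588

Eᵢ/kT = 0, 3.8462, 4.2735.
Z = Σ gᵢe^(−Eᵢ/kT) = 4·e^(−0) + 4·e^(−3.8462) + 5·e^(−4.2735) = 4.0000 + 0.085443 + 0.069665 = 4.1551.
⟨E⟩ = 0.17637 ε, ⟨E²⟩ = 0.83556 ε².
C_V/k_B = (⟨E²⟩ − ⟨E⟩²)/(kT)² = (0.83556 − 0.031106)/1.3689 = 0.588.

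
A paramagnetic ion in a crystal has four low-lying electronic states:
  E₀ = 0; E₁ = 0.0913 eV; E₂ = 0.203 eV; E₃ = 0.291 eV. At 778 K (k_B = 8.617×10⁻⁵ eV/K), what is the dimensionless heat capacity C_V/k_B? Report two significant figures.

k_BT = 8.617×10⁻⁵ × 778 K = 0.06704 eV.
Eᵢ/kT = 0, 1.362, 3.028, 4.341.
Z = Σ e^(−Eᵢ/kT) = e^(−0) + e^(−1.362) + e^(−3.028) + e^(−4.341) = 1.000 + 0.2561 + 0.04841 + 0.01302 = 1.318.
⟨E⟩ = 0.02807 eV, ⟨E²⟩ = 0.003970 eV².
C_V/k_B = (⟨E²⟩ − ⟨E⟩²)/(kT)² = (0.003970 − 0.0007879)/0.004494 = 0.71.

0.71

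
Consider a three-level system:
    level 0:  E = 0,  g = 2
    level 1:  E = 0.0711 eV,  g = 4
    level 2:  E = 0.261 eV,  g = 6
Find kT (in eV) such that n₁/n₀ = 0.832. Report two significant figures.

n₁/n₀ = (g₁/g₀) exp[−(E₁−E₀)/kT] = 0.832.
⇒ (E₁−E₀)/kT = ln((4/2)/0.832) = ln(2.404) = 0.8771.
kT = 0.0711 eV / 0.8771 = 0.081 eV.

0.081 eV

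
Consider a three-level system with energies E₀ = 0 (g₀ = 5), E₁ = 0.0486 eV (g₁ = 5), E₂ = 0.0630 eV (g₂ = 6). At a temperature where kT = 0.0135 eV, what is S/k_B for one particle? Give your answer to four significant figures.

1.793

Eᵢ/kT = 0, 3.60000, 4.66667.
Z = Σ gᵢe^(−Eᵢ/kT) = 5·e^(−0) + 5·e^(−3.60000) + 6·e^(−4.66667) = 5.00000 + 0.136619 + 0.0564212 = 5.19304.
⟨E⟩ = Σ EᵢPᵢ = 0.00196305 eV.
S/k_B = ln Z + ⟨E⟩/kT = ln(5.19304) + 0.00196305/0.0135 = 1.64732 + 0.145411 = 1.793.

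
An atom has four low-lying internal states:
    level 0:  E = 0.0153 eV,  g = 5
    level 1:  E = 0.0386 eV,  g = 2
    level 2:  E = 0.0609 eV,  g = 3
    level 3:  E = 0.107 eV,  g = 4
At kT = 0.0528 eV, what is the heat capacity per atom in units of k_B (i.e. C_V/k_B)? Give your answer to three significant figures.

0.280

Eᵢ/kT = 0.28977, 0.73106, 1.1534, 2.0265.
Z = Σ gᵢe^(−Eᵢ/kT) = 5·e^(−0.28977) + 2·e^(−0.73106) + 3·e^(−1.1534) + 4·e^(−2.0265) = 3.7422 + 0.96280 + 0.94669 + 0.52718 = 6.1789.
⟨E⟩ = 0.033741 eV, ⟨E²⟩ = 0.0019190 eV².
C_V/k_B = (⟨E²⟩ − ⟨E⟩²)/(kT)² = (0.0019190 − 0.0011385)/0.0027878 = 0.280.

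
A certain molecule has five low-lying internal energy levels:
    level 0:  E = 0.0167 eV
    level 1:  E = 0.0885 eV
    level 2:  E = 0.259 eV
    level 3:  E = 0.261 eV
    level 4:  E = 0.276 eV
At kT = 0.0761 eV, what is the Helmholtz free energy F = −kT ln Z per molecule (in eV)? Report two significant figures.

Eᵢ/kT = 0.2194, 1.163, 3.403, 3.430, 3.627.
Z = Σ e^(−Eᵢ/kT) = e^(−0.2194) + e^(−1.163) + e^(−3.403) + e^(−3.430) + e^(−3.627) = 0.8030 + 0.3125 + 0.03327 + 0.03239 + 0.02660 = 1.208.
F = −kT ln Z = −0.0761 × ln(1.208) = −0.0761 × 0.1890 = -0.014 eV.

-0.014 eV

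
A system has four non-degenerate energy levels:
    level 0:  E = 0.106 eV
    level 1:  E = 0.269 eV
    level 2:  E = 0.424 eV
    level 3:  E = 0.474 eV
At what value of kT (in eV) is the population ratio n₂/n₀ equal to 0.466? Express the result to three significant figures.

0.416 eV

n₂/n₀ = exp[−(E₂−E₀)/kT] = 0.466.
⇒ (E₂−E₀)/kT = ln(1/0.466) = ln(2.1459) = 0.76356.
kT = 0.318 eV / 0.76356 = 0.416 eV.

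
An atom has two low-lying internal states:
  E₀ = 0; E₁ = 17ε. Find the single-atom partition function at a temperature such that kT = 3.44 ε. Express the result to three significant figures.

Eᵢ/kT = 0, 4.9419.
Z = Σ e^(−Eᵢ/kT) = e^(−0) + e^(−4.9419) = 1.0000 + 0.0071410 = 1.0071.

Z = 1.01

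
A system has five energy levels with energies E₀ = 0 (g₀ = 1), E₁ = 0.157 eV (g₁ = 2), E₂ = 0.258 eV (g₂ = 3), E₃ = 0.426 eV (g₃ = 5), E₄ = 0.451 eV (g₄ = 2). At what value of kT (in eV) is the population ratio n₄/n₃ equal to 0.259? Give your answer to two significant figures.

0.058 eV

n₄/n₃ = (g₄/g₃) exp[−(E₄−E₃)/kT] = 0.259.
⇒ (E₄−E₃)/kT = ln((2/5)/0.259) = ln(1.544) = 0.4344.
kT = 0.025 eV / 0.4344 = 0.058 eV.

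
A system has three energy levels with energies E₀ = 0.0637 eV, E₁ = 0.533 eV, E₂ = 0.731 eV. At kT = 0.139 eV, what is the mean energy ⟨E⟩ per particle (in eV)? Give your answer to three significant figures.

0.0844 eV

Eᵢ/kT = 0.45827, 3.8345, 5.2590.
Z = Σ e^(−Eᵢ/kT) = e^(−0.45827) + e^(−3.8345) + e^(−5.2590) = 0.63238 + 0.021612 + 0.0052005 = 0.65919.
⟨E⟩ = Σ Eᵢ e^(−Eᵢ/kT) / Z = (0.0637·0.63238 + 0.533·0.021612 + 0.731·0.0052005) / 0.65919 = 0.0844 eV.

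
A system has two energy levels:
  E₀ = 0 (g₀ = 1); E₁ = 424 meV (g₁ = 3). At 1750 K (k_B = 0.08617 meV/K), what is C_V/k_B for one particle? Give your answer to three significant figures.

k_BT = 0.08617 × 1750 K = 150.80 meV.
Eᵢ/kT = 0, 2.8117.
Z = Σ gᵢe^(−Eᵢ/kT) = 1·e^(−0) + 3·e^(−2.8117) = 1.0000 + 0.18031 = 1.1803.
⟨E⟩ = 64.773 meV, ⟨E²⟩ = 27464 meV².
C_V/k_B = (⟨E²⟩ − ⟨E⟩²)/(kT)² = (27464 − 4195.5)/22741 = 1.02.

1.02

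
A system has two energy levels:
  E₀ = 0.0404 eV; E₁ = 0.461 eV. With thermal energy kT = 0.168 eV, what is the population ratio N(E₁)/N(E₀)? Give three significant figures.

0.0818

n₁/n₀ = exp[−(E₁−E₀)/kT] = exp(−(0.4206 eV)/(0.168 eV)) = exp(-2.5036) = 0.0818.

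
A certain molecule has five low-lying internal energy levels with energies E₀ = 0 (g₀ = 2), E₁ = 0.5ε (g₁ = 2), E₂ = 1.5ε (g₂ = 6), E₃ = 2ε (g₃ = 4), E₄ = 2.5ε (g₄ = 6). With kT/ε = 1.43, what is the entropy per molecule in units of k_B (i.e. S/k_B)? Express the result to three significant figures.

Eᵢ/kT = 0, 0.34965, 1.0490, 1.3986, 1.7483.
Z = Σ gᵢe^(−Eᵢ/kT) = 2·e^(−0) + 2·e^(−0.34965) + 6·e^(−1.0490) + 4·e^(−1.3986) + 6·e^(−1.7483) = 2.0000 + 1.4099 + 2.1017 + 0.98777 + 1.0444 = 7.5438.
⟨E⟩ = Σ EᵢPᵢ = 1.1193 ε.
S/k_B = ln Z + ⟨E⟩/kT = ln(7.5438) + 1.1193/1.43 = 2.0207 + 0.78273 = 2.80.

2.80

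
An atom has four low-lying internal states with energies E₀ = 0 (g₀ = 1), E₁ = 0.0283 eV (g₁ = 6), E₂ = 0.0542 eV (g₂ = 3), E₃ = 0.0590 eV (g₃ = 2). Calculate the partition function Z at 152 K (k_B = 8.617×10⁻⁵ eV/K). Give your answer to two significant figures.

Z = 1.8

k_BT = 8.617×10⁻⁵ × 152 K = 0.01310 eV.
Eᵢ/kT = 0, 2.160, 4.137, 4.504.
Z = Σ gᵢe^(−Eᵢ/kT) = 1·e^(−0) + 6·e^(−2.160) + 3·e^(−4.137) + 2·e^(−4.504) = 1.000 + 0.6920 + 0.04791 + 0.02213 = 1.762.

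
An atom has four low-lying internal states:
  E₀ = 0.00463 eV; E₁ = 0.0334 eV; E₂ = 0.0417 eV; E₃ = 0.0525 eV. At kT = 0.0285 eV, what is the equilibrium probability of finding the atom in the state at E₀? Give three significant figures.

Eᵢ/kT = 0.16246, 1.1719, 1.4632, 1.8421.
Z = Σ e^(−Eᵢ/kT) = e^(−0.16246) + e^(−1.1719) + e^(−1.4632) + e^(−1.8421) = 0.85005 + 0.30978 + 0.23149 + 0.15848 = 1.5498.
P₀ = e^(−E₀/kT) / Z = 0.85005/1.5498 = 0.548.

0.548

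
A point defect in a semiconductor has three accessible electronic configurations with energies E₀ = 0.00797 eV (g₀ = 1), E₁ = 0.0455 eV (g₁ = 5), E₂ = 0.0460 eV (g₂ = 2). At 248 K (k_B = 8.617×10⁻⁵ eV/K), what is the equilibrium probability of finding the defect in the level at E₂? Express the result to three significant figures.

0.153

k_BT = 8.617×10⁻⁵ × 248 K = 0.021370 eV.
Eᵢ/kT = 0.37295, 2.1292, 2.1526.
Z = Σ gᵢe^(−Eᵢ/kT) = 1·e^(−0.37295) + 5·e^(−2.1292) + 2·e^(−2.1526) = 0.68870 + 0.59466 + 0.23236 = 1.5157.
P₂ = g₂ e^(−E₂/kT) / Z = 0.23236/1.5157 = 0.153.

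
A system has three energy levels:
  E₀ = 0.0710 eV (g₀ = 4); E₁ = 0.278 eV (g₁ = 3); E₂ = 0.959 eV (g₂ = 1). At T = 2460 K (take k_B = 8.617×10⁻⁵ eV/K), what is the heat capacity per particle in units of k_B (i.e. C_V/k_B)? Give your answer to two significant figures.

k_BT = 8.617×10⁻⁵ × 2460 K = 0.2120 eV.
Eᵢ/kT = 0.3349, 1.311, 4.524.
Z = Σ gᵢe^(−Eᵢ/kT) = 4·e^(−0.3349) + 3·e^(−1.311) + 1·e^(−4.524) = 2.862 + 0.8087 + 0.01085 = 3.682.
⟨E⟩ = 0.1191 eV, ⟨E²⟩ = 0.02360 eV².
C_V/k_B = (⟨E²⟩ − ⟨E⟩²)/(kT)² = (0.02360 − 0.01418)/0.04494 = 0.21.

0.21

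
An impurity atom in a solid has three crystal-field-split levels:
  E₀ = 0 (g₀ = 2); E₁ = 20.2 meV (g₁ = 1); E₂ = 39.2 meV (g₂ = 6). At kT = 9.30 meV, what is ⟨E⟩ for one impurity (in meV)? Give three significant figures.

2.62 meV

Eᵢ/kT = 0, 2.1720, 4.2151.
Z = Σ gᵢe^(−Eᵢ/kT) = 2·e^(−0) + 1·e^(−2.1720) + 6·e^(−4.2151) = 2.0000 + 0.11395 + 0.088625 = 2.2026.
⟨E⟩ = Σ Eᵢ gᵢe^(−Eᵢ/kT) / Z = (0·2.0000 + 20.2·0.11395 + 39.2·0.088625) / 2.2026 = 2.62 meV.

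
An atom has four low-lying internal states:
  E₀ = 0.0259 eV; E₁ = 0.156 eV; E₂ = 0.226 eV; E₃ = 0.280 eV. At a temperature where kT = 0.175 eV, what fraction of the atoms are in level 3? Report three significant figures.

0.115

Eᵢ/kT = 0.14800, 0.89143, 1.2914, 1.6000.
Z = Σ e^(−Eᵢ/kT) = e^(−0.14800) + e^(−0.89143) + e^(−1.2914) + e^(−1.6000) = 0.86243 + 0.41007 + 0.27489 + 0.20190 = 1.7493.
P₃ = e^(−E₃/kT) / Z = 0.20190/1.7493 = 0.115.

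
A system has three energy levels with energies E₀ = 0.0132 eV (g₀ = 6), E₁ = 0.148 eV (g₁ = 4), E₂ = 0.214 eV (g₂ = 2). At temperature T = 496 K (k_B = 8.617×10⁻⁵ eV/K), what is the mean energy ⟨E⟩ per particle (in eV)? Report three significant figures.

0.0175 eV

k_BT = 8.617×10⁻⁵ × 496 K = 0.042740 eV.
Eᵢ/kT = 0.30884, 3.4628, 5.0070.
Z = Σ gᵢe^(−Eᵢ/kT) = 6·e^(−0.30884) + 4·e^(−3.4628) + 2·e^(−5.0070) = 4.4058 + 0.12537 + 0.013382 = 4.5446.
⟨E⟩ = Σ Eᵢ gᵢe^(−Eᵢ/kT) / Z = (0.0132·4.4058 + 0.148·0.12537 + 0.214·0.013382) / 4.5446 = 0.0175 eV.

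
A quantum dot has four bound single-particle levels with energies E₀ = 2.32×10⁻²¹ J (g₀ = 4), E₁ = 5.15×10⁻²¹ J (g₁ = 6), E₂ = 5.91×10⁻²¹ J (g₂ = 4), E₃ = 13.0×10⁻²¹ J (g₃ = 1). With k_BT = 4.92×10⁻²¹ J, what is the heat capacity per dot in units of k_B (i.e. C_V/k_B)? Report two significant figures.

0.14

Eᵢ/kT = 0.4715, 1.047, 1.201, 2.642.
Z = Σ gᵢe^(−Eᵢ/kT) = 4·e^(−0.4715) + 6·e^(−1.047) + 4·e^(−1.201) + 1·e^(−2.642) = 2.496 + 2.106 + 1.204 + 0.07122 = 5.877.
⟨E⟩ = 4.199, ⟨E²⟩ = 20.99.
C_V/k_B = (⟨E²⟩ − ⟨E⟩²)/(kT)² = (20.99 − 17.63)/24.21 = 0.14.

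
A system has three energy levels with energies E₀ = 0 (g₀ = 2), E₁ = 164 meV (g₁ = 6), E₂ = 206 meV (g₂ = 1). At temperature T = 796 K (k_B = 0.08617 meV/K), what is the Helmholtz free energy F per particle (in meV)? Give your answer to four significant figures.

-65.51 meV

k_BT = 0.08617 × 796 K = 68.5913 meV.
Eᵢ/kT = 0, 2.39097, 3.00330.
Z = Σ gᵢe^(−Eᵢ/kT) = 2·e^(−0) + 6·e^(−2.39097) + 1·e^(−3.00330) = 2.00000 + 0.549245 + 0.0496230 = 2.59887.
F = −kT ln Z = −68.5913 × ln(2.59887) = −68.5913 × 0.955077 = -65.51 meV.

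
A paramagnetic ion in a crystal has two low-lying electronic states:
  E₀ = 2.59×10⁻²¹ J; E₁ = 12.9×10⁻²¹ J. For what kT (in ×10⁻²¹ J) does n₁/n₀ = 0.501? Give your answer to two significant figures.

n₁/n₀ = exp[−(E₁−E₀)/kT] = 0.501.
⇒ (E₁−E₀)/kT = ln(1/0.501) = ln(1.996) = 0.6911.
kT = 10.31 ×10⁻²¹ J / 0.6911 = 15 ×10⁻²¹ J.

15 ×10⁻²¹ J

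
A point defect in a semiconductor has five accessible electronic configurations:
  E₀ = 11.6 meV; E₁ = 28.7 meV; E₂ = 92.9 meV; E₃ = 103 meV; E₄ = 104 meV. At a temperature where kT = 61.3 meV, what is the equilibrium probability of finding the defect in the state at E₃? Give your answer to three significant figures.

Eᵢ/kT = 0.18923, 0.46819, 1.5155, 1.6803, 1.6966.
Z = Σ e^(−Eᵢ/kT) = e^(−0.18923) + e^(−0.46819) + e^(−1.5155) + e^(−1.6803) + e^(−1.6966) = 0.82760 + 0.62613 + 0.21970 + 0.18632 + 0.18331 = 2.0431.
P₃ = e^(−E₃/kT) / Z = 0.18632/2.0431 = 0.0912.

0.0912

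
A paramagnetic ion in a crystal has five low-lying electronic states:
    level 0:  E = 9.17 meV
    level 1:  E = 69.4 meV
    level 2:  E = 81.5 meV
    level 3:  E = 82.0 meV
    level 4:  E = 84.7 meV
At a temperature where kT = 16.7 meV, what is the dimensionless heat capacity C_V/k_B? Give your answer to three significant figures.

0.941

Eᵢ/kT = 0.54910, 4.1557, 4.8802, 4.9102, 5.0719.
Z = Σ e^(−Eᵢ/kT) = e^(−0.54910) + e^(−4.1557) + e^(−4.8802) + e^(−4.9102) + e^(−5.0719) = 0.57747 + 0.015675 + 0.0075955 + 0.0073710 + 0.0062705 = 0.61438.
⟨E⟩ = 13.246 meV, ⟨E²⟩ = 437.93 meV².
C_V/k_B = (⟨E²⟩ − ⟨E⟩²)/(kT)² = (437.93 − 175.46)/278.89 = 0.941.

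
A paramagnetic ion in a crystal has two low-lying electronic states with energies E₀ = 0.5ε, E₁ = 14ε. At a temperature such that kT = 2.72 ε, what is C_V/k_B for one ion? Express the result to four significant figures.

0.1698

Eᵢ/kT = 0.183824, 5.14706.
Z = Σ e^(−Eᵢ/kT) = e^(−0.183824) + e^(−5.14706) = 0.832082 + 0.00581648 = 0.837898.
⟨E⟩ = 0.593714 ε, ⟨E²⟩ = 1.60885 ε².
C_V/k_B = (⟨E²⟩ − ⟨E⟩²)/(kT)² = (1.60885 − 0.352496)/7.39840 = 0.1698.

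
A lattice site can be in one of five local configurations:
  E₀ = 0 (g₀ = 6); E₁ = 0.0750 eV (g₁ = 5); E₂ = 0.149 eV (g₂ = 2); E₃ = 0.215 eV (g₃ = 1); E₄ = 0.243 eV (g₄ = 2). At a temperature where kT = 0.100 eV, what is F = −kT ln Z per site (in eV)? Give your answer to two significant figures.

Eᵢ/kT = 0, 0.7500, 1.490, 2.150, 2.430.
Z = Σ gᵢe^(−Eᵢ/kT) = 6·e^(−0) + 5·e^(−0.7500) + 2·e^(−1.490) + 1·e^(−2.150) + 2·e^(−2.430) = 6.000 + 2.362 + 0.4507 + 0.1165 + 0.1761 = 9.105.
F = −kT ln Z = −0.100 × ln(9.105) = −0.100 × 2.209 = -0.22 eV.

-0.22 eV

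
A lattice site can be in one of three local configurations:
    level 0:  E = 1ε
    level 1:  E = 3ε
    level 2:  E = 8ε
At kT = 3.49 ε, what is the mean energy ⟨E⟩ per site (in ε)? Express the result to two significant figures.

2.2 ε

Eᵢ/kT = 0.2865, 0.8596, 2.292.
Z = Σ e^(−Eᵢ/kT) = e^(−0.2865) + e^(−0.8596) + e^(−2.292) = 0.7509 + 0.4233 + 0.1011 = 1.275.
⟨E⟩ = Σ Eᵢ e^(−Eᵢ/kT) / Z = (1·0.7509 + 3·0.4233 + 8·0.1011) / 1.275 = 2.2 ε.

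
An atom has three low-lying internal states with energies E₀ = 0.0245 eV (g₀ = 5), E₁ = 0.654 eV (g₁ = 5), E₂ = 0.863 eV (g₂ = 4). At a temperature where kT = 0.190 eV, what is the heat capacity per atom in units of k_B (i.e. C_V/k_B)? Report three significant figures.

Eᵢ/kT = 0.12895, 3.4421, 4.5421.
Z = Σ gᵢe^(−Eᵢ/kT) = 5·e^(−0.12895) + 5·e^(−3.4421) + 4·e^(−4.5421) = 4.3951 + 0.15999 + 0.042604 = 4.5977.
⟨E⟩ = 0.054175 eV, ⟨E²⟩ = 0.022359 eV².
C_V/k_B = (⟨E²⟩ − ⟨E⟩²)/(kT)² = (0.022359 − 0.0029349)/0.036100 = 0.538.

0.538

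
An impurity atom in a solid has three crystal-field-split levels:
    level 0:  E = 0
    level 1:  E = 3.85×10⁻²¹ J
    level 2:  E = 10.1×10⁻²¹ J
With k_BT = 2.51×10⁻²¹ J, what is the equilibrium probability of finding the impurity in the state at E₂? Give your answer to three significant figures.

0.0145

Eᵢ/kT = 0, 1.5339, 4.0239.
Z = Σ e^(−Eᵢ/kT) = e^(−0) + e^(−1.5339) + e^(−4.0239) = 1.0000 + 0.21569 + 0.017883 = 1.2336.
P₂ = e^(−E₂/kT) / Z = 0.017883/1.2336 = 0.0145.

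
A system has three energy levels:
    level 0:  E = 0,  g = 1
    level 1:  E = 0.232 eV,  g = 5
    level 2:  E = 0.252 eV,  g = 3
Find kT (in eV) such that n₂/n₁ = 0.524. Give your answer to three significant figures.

n₂/n₁ = (g₂/g₁) exp[−(E₂−E₁)/kT] = 0.524.
⇒ (E₂−E₁)/kT = ln((3/5)/0.524) = ln(1.1450) = 0.13540.
kT = 0.020 eV / 0.13540 = 0.148 eV.

0.148 eV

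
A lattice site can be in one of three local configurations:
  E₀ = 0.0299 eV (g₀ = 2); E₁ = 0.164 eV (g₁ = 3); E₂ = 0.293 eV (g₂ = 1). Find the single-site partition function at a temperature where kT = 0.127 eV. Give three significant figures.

Eᵢ/kT = 0.23543, 1.2913, 2.3071.
Z = Σ gᵢe^(−Eᵢ/kT) = 2·e^(−0.23543) + 3·e^(−1.2913) + 1·e^(−2.3071) = 1.5805 + 0.82474 + 0.099550 = 2.5048.

Z = 2.50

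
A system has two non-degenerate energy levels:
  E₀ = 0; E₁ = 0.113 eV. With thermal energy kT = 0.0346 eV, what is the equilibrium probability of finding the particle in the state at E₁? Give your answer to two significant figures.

0.037

Eᵢ/kT = 0, 3.266.
Z = Σ e^(−Eᵢ/kT) = e^(−0) + e^(−3.266) = 1.000 + 0.03816 = 1.038.
P₁ = e^(−E₁/kT) / Z = 0.03816/1.038 = 0.037.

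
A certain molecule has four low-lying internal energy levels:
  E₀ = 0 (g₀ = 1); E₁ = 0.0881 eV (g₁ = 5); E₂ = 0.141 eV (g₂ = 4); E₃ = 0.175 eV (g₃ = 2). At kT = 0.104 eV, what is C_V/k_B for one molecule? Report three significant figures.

Eᵢ/kT = 0, 0.84712, 1.3558, 1.6827.
Z = Σ gᵢe^(−Eᵢ/kT) = 1·e^(−0) + 5·e^(−0.84712) + 4·e^(−1.3558) + 2·e^(−1.6827) = 1.0000 + 2.1432 + 1.0310 + 0.37174 = 4.5459.
⟨E⟩ = 0.087825 eV, ⟨E²⟩ = 0.010673 eV².
C_V/k_B = (⟨E²⟩ − ⟨E⟩²)/(kT)² = (0.010673 − 0.0077132)/0.010816 = 0.274.

0.274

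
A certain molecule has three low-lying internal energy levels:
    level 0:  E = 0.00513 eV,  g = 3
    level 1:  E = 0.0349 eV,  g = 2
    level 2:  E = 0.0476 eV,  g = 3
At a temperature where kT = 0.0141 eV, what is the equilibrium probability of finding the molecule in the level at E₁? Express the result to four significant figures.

Eᵢ/kT = 0.363830, 2.47518, 3.37589.
Z = Σ gᵢe^(−Eᵢ/kT) = 3·e^(−0.363830) + 2·e^(−2.47518) + 3·e^(−3.37589) = 2.08503 + 0.168296 + 0.102563 = 2.35589.
P₁ = g₁ e^(−E₁/kT) / Z = 0.168296/2.35589 = 0.07144.

0.07144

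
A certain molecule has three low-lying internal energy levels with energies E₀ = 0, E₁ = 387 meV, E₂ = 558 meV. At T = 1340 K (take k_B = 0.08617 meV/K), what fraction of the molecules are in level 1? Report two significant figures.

0.034

k_BT = 0.08617 × 1340 K = 115.5 meV.
Eᵢ/kT = 0, 3.351, 4.831.
Z = Σ e^(−Eᵢ/kT) = e^(−0) + e^(−3.351) + e^(−4.831) = 1.000 + 0.03505 + 0.007979 = 1.043.
P₁ = e^(−E₁/kT) / Z = 0.03505/1.043 = 0.034.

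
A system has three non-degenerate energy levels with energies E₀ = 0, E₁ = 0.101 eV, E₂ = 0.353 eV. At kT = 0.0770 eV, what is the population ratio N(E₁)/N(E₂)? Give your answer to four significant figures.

n₁/n₂ = exp[−(E₁−E₂)/kT] = exp(−(-0.252 eV)/(0.0770 eV)) = exp(3.27273) = 26.38.

26.38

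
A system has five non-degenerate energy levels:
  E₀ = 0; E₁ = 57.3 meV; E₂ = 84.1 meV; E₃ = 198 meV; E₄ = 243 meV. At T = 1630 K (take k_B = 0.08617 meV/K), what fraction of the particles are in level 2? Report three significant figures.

k_BT = 0.08617 × 1630 K = 140.46 meV.
Eᵢ/kT = 0, 0.40795, 0.59875, 1.4097, 1.7300.
Z = Σ e^(−Eᵢ/kT) = e^(−0) + e^(−0.40795) + e^(−0.59875) + e^(−1.4097) + e^(−1.7300) = 1.0000 + 0.66501 + 0.54950 + 0.24422 + 0.17728 = 2.6360.
P₂ = e^(−E₂/kT) / Z = 0.54950/2.6360 = 0.208.

0.208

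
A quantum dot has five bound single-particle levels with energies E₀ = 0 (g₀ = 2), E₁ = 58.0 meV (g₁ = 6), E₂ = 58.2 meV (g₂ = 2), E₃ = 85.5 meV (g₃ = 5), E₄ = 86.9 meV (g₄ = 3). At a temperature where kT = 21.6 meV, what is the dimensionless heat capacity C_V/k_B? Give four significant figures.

1.755

Eᵢ/kT = 0, 2.68519, 2.69444, 3.95833, 4.02315.
Z = Σ gᵢe^(−Eᵢ/kT) = 2·e^(−0) + 6·e^(−2.68519) + 2·e^(−2.69444) + 5·e^(−3.95833) + 3·e^(−4.02315) = 2.00000 + 0.409249 + 0.135160 + 0.0954749 + 0.0536895 = 2.69357.
⟨E⟩ = 16.4954 meV, ⟨E²⟩ = 1090.72 meV².
C_V/k_B = (⟨E²⟩ − ⟨E⟩²)/(kT)² = (1090.72 − 272.098)/466.560 = 1.755.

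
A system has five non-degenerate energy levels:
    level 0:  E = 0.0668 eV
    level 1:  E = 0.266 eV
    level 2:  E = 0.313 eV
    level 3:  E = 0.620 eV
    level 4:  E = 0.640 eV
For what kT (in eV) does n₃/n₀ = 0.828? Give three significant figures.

n₃/n₀ = exp[−(E₃−E₀)/kT] = 0.828.
⇒ (E₃−E₀)/kT = ln(1/0.828) = ln(1.2077) = 0.18872.
kT = 0.5532 eV / 0.18872 = 2.93 eV.

2.93 eV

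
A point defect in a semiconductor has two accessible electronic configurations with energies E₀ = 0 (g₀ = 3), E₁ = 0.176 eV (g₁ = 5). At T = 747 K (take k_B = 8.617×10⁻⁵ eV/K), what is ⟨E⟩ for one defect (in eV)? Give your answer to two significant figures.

0.017 eV

k_BT = 8.617×10⁻⁵ × 747 K = 0.06437 eV.
Eᵢ/kT = 0, 2.734.
Z = Σ gᵢe^(−Eᵢ/kT) = 3·e^(−0) + 5·e^(−2.734) = 3.000 + 0.3248 = 3.325.
⟨E⟩ = Σ Eᵢ gᵢe^(−Eᵢ/kT) / Z = (0·3.000 + 0.176·0.3248) / 3.325 = 0.017 eV.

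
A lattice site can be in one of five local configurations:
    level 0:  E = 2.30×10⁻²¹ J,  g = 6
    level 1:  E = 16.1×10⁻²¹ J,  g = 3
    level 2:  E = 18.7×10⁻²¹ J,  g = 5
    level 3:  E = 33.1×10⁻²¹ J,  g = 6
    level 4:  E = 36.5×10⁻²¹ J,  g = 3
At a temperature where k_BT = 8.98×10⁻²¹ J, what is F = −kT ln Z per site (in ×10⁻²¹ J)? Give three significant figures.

Eᵢ/kT = 0.25612, 1.7929, 2.0824, 3.6860, 4.0646.
Z = Σ gᵢe^(−Eᵢ/kT) = 6·e^(−0.25612) + 3·e^(−1.7929) + 5·e^(−2.0824) + 6·e^(−3.6860) + 3·e^(−4.0646) = 4.6443 + 0.49943 + 0.62315 + 0.15043 + 0.051510 = 5.9688.
F = −kT ln Z = −8.98 × ln(5.9688) = −8.98 × 1.7865 = -16.0 ×10⁻²¹ J.

-16.0 ×10⁻²¹ J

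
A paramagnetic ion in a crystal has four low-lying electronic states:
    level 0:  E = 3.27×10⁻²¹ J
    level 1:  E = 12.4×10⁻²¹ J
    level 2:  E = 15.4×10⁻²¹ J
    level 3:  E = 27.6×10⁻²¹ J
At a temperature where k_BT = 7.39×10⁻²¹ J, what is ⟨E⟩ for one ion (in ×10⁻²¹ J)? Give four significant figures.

Eᵢ/kT = 0.442490, 1.67794, 2.08390, 3.73478.
Z = Σ e^(−Eᵢ/kT) = e^(−0.442490) + e^(−1.67794) + e^(−2.08390) + e^(−3.73478) = 0.642435 + 0.186758 + 0.124444 + 0.0238784 = 0.977515.
⟨E⟩ = Σ Eᵢ e^(−Eᵢ/kT) / Z = (3.27·0.642435 + 12.4·0.186758 + 15.4·0.124444 + 27.6·0.0238784) / 0.977515 = 7.153 ×10⁻²¹ J.

7.153 ×10⁻²¹ J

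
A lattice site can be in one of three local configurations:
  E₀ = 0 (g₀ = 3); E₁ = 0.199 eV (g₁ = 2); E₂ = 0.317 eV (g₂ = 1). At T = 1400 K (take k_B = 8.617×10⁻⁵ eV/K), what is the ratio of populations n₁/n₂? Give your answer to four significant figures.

5.319

k_BT = 8.617×10⁻⁵ × 1400 K = 0.120638 eV.
n₁/n₂ = (g₁/g₂) exp[−(E₁−E₂)/kT] = (2/1) × exp(−(-0.118 eV)/(0.120638 eV)) = (2/1) × exp(0.978133) = 5.319.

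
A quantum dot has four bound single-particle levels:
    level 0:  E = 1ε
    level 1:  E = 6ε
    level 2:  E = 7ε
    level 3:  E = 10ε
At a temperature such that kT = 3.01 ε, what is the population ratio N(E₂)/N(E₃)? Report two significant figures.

2.7

n₂/n₃ = exp[−(E₂−E₃)/kT] = exp(−(-3ε)/(3.01ε)) = exp(0.9967) = 2.7.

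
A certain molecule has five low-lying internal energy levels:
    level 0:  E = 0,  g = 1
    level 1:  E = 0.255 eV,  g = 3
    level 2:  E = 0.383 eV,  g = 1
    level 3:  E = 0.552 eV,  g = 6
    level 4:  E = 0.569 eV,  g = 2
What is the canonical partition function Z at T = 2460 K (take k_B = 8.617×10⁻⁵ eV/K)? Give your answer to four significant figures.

k_BT = 8.617×10⁻⁵ × 2460 K = 0.211978 eV.
Eᵢ/kT = 0, 1.20296, 1.80679, 2.60404, 2.68424.
Z = Σ gᵢe^(−Eᵢ/kT) = 1·e^(−0) + 3·e^(−1.20296) + 1·e^(−1.80679) + 6·e^(−2.60404) + 2·e^(−2.68424) = 1.00000 + 0.900912 + 0.164180 + 0.443845 + 0.136546 = 2.64548.

Z = 2.645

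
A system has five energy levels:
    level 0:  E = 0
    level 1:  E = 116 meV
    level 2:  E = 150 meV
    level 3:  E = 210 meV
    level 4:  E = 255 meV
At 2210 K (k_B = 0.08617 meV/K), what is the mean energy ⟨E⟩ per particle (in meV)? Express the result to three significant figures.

103 meV

k_BT = 0.08617 × 2210 K = 190.44 meV.
Eᵢ/kT = 0, 0.60912, 0.78765, 1.1027, 1.3390.
Z = Σ e^(−Eᵢ/kT) = e^(−0) + e^(−0.60912) + e^(−0.78765) + e^(−1.1027) + e^(−1.3390) = 1.0000 + 0.54383 + 0.45491 + 0.33197 + 0.26211 = 2.5928.
⟨E⟩ = Σ Eᵢ e^(−Eᵢ/kT) / Z = (0·1.0000 + 116·0.54383 + 150·0.45491 + 210·0.33197 + 255·0.26211) / 2.5928 = 103 meV.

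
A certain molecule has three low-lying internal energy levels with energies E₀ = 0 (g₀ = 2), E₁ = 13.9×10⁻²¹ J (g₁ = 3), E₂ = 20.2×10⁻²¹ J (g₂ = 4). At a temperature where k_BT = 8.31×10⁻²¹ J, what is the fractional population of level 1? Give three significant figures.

0.193

Eᵢ/kT = 0, 1.6727, 2.4308.
Z = Σ gᵢe^(−Eᵢ/kT) = 2·e^(−0) + 3·e^(−1.6727) + 4·e^(−2.4308) = 2.0000 + 0.56322 + 0.35187 = 2.9151.
P₁ = g₁ e^(−E₁/kT) / Z = 0.56322/2.9151 = 0.193.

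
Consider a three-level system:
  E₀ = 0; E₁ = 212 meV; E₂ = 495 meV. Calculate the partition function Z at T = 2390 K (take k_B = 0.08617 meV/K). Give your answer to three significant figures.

Z = 1.45

k_BT = 0.08617 × 2390 K = 205.95 meV.
Eᵢ/kT = 0, 1.0294, 2.4035.
Z = Σ e^(−Eᵢ/kT) = e^(−0) + e^(−1.0294) + e^(−2.4035) = 1.0000 + 0.35722 + 0.090401 = 1.4476.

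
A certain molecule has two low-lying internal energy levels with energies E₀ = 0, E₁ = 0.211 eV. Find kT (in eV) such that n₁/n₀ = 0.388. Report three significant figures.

0.223 eV

n₁/n₀ = exp[−(E₁−E₀)/kT] = 0.388.
⇒ (E₁−E₀)/kT = ln(1/0.388) = ln(2.5773) = 0.94674.
kT = 0.211 eV / 0.94674 = 0.223 eV.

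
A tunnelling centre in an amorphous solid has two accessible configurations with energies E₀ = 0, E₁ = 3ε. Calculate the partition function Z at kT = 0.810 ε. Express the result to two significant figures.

Z = 1.0

Eᵢ/kT = 0, 3.704.
Z = Σ e^(−Eᵢ/kT) = e^(−0) + e^(−3.704) = 1.000 + 0.02462 = 1.025.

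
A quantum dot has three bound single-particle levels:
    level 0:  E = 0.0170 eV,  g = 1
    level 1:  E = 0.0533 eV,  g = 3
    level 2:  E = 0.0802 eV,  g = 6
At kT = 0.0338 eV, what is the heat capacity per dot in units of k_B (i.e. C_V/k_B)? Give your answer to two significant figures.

Eᵢ/kT = 0.5030, 1.577, 2.373.
Z = Σ gᵢe^(−Eᵢ/kT) = 1·e^(−0.5030) + 3·e^(−1.577) + 6·e^(−2.373) = 0.6047 + 0.6198 + 0.5592 = 1.784.
⟨E⟩ = 0.04942 eV, ⟨E²⟩ = 0.003101 eV².
C_V/k_B = (⟨E²⟩ − ⟨E⟩²)/(kT)² = (0.003101 − 0.002442)/0.001142 = 0.58.

0.58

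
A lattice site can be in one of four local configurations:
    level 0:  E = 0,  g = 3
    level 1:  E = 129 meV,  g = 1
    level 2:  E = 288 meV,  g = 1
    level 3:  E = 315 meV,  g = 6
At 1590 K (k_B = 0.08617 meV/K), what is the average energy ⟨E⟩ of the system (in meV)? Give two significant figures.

k_BT = 0.08617 × 1590 K = 137.0 meV.
Eᵢ/kT = 0, 0.9416, 2.102, 2.299.
Z = Σ gᵢe^(−Eᵢ/kT) = 3·e^(−0) + 1·e^(−0.9416) + 1·e^(−2.102) + 6·e^(−2.299) = 3.000 + 0.3900 + 0.1222 + 0.6022 = 4.114.
⟨E⟩ = Σ Eᵢ gᵢe^(−Eᵢ/kT) / Z = (0·3.000 + 129·0.3900 + 288·0.1222 + 315·0.6022) / 4.114 = 67 meV.

67 meV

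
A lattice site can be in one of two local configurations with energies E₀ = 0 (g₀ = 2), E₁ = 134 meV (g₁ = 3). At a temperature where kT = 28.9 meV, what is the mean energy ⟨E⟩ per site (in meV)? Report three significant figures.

1.92 meV

Eᵢ/kT = 0, 4.6367.
Z = Σ gᵢe^(−Eᵢ/kT) = 2·e^(−0) + 3·e^(−4.6367) = 2.0000 + 0.029069 = 2.0291.
⟨E⟩ = Σ Eᵢ gᵢe^(−Eᵢ/kT) / Z = (0·2.0000 + 134·0.029069) / 2.0291 = 1.92 meV.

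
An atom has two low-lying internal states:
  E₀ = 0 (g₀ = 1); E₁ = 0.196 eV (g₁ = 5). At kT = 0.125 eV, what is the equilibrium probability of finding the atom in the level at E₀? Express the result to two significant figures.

0.49

Eᵢ/kT = 0, 1.568.
Z = Σ gᵢe^(−Eᵢ/kT) = 1·e^(−0) + 5·e^(−1.568) = 1.000 + 1.042 = 2.042.
P₀ = g₀ e^(−E₀/kT) / Z = 1.000/2.042 = 0.49.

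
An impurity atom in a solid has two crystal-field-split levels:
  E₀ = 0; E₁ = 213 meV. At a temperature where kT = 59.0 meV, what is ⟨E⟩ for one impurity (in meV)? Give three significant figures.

Eᵢ/kT = 0, 3.6102.
Z = Σ e^(−Eᵢ/kT) = e^(−0) + e^(−3.6102) = 1.0000 + 0.027046 = 1.0270.
⟨E⟩ = Σ Eᵢ e^(−Eᵢ/kT) / Z = (0·1.0000 + 213·0.027046) / 1.0270 = 5.61 meV.

5.61 meV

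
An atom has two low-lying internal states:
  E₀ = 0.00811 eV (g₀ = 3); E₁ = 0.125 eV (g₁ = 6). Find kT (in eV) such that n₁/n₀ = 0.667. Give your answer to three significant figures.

0.106 eV

n₁/n₀ = (g₁/g₀) exp[−(E₁−E₀)/kT] = 0.667.
⇒ (E₁−E₀)/kT = ln((6/3)/0.667) = ln(2.9985) = 1.0981.
kT = 0.11689 eV / 1.0981 = 0.106 eV.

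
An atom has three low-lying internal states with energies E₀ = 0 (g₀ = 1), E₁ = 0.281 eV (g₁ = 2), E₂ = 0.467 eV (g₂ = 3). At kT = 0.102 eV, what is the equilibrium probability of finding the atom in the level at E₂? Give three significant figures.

0.0266

Eᵢ/kT = 0, 2.7549, 4.5784.
Z = Σ gᵢe^(−Eᵢ/kT) = 1·e^(−0) + 2·e^(−2.7549) + 3·e^(−4.5784) = 1.0000 + 0.12723 + 0.030814 = 1.1580.
P₂ = g₂ e^(−E₂/kT) / Z = 0.030814/1.1580 = 0.0266.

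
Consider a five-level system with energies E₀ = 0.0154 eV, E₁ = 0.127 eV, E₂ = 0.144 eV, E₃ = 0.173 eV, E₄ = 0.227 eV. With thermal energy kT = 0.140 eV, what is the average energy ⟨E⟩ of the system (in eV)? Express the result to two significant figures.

Eᵢ/kT = 0.1100, 0.9071, 1.029, 1.236, 1.621.
Z = Σ e^(−Eᵢ/kT) = e^(−0.1100) + e^(−0.9071) + e^(−1.029) + e^(−1.236) + e^(−1.621) = 0.8958 + 0.4037 + 0.3574 + 0.2905 + 0.1977 = 2.145.
⟨E⟩ = Σ Eᵢ e^(−Eᵢ/kT) / Z = (0.0154·0.8958 + 0.127·0.4037 + 0.144·0.3574 + 0.173·0.2905 + 0.227·0.1977) / 2.145 = 0.099 eV.

0.099 eV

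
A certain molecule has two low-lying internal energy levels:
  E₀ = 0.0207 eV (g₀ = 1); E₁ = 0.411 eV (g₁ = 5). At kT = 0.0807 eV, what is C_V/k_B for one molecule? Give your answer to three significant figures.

0.859

Eᵢ/kT = 0.25651, 5.0929.
Z = Σ gᵢe^(−Eᵢ/kT) = 1·e^(−0.25651) + 5·e^(−5.0929) = 0.77375 + 0.030701 = 0.80445.
⟨E⟩ = 0.035595 eV, ⟨E²⟩ = 0.0068588 eV².
C_V/k_B = (⟨E²⟩ − ⟨E⟩²)/(kT)² = (0.0068588 − 0.0012670)/0.0065125 = 0.859.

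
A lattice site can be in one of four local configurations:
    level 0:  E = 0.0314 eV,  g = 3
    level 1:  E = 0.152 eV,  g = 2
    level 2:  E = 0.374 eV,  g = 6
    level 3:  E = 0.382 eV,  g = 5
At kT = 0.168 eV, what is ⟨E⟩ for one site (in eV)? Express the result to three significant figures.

0.143 eV

Eᵢ/kT = 0.18690, 0.90476, 2.2262, 2.2738.
Z = Σ gᵢe^(−Eᵢ/kT) = 3·e^(−0.18690) + 2·e^(−0.90476) + 6·e^(−2.2262) + 5·e^(−2.2738) = 2.4886 + 0.80928 + 0.64763 + 0.51460 = 4.4601.
⟨E⟩ = Σ Eᵢ gᵢe^(−Eᵢ/kT) / Z = (0.0314·2.4886 + 0.152·0.80928 + 0.374·0.64763 + 0.382·0.51460) / 4.4601 = 0.143 eV.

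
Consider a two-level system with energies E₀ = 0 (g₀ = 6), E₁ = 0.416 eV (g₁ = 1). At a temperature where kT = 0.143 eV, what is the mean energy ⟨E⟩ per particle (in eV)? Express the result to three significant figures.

0.00375 eV

Eᵢ/kT = 0, 2.9091.
Z = Σ gᵢe^(−Eᵢ/kT) = 6·e^(−0) + 1·e^(−2.9091) = 6.0000 + 0.054525 = 6.0545.
⟨E⟩ = Σ Eᵢ gᵢe^(−Eᵢ/kT) / Z = (0·6.0000 + 0.416·0.054525) / 6.0545 = 0.00375 eV.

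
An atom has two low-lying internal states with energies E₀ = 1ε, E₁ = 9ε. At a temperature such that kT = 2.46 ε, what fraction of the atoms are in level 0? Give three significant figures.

Eᵢ/kT = 0.40650, 3.6585.
Z = Σ e^(−Eᵢ/kT) = e^(−0.40650) + e^(−3.6585) = 0.66598 + 0.025771 = 0.69175.
P₀ = e^(−E₀/kT) / Z = 0.66598/0.69175 = 0.963.

0.963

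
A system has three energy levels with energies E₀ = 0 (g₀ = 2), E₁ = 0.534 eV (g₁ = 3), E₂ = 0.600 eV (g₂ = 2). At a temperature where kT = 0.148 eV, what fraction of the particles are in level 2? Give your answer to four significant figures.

Eᵢ/kT = 0, 3.60811, 4.05405.
Z = Σ gᵢe^(−Eᵢ/kT) = 2·e^(−0) + 3·e^(−3.60811) + 2·e^(−4.05405) = 2.00000 + 0.0813091 + 0.0347039 = 2.11601.
P₂ = g₂ e^(−E₂/kT) / Z = 0.0347039/2.11601 = 0.01640.

0.01640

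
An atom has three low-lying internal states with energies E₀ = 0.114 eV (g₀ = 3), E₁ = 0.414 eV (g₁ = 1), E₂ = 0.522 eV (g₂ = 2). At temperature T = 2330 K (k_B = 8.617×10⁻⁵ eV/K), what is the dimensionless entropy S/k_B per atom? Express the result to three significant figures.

1.50

k_BT = 8.617×10⁻⁵ × 2330 K = 0.20078 eV.
Eᵢ/kT = 0.56779, 2.0620, 2.5999.
Z = Σ gᵢe^(−Eᵢ/kT) = 3·e^(−0.56779) + 1·e^(−2.0620) + 2·e^(−2.5999) = 1.7003 + 0.12720 + 0.14856 = 1.9761.
⟨E⟩ = Σ EᵢPᵢ = 0.16398 eV.
S/k_B = ln Z + ⟨E⟩/kT = ln(1.9761) + 0.16398/0.20078 = 0.68113 + 0.81671 = 1.50.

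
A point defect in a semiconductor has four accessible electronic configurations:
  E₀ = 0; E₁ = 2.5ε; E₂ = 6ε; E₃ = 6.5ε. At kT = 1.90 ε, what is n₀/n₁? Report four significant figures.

3.728

n₀/n₁ = exp[−(E₀−E₁)/kT] = exp(−(-2.5ε)/(1.90ε)) = exp(1.31579) = 3.728.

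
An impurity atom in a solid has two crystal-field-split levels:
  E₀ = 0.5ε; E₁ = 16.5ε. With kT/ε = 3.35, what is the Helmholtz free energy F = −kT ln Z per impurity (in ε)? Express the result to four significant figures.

Eᵢ/kT = 0.149254, 4.92537.
Z = Σ e^(−Eᵢ/kT) = e^(−0.149254) + e^(−4.92537) = 0.861350 + 0.00726004 = 0.868610.
F = −kT ln Z = −3.35 × ln(0.868610) = −3.35 × -0.140861 = 0.4719 ε.

0.4719 ε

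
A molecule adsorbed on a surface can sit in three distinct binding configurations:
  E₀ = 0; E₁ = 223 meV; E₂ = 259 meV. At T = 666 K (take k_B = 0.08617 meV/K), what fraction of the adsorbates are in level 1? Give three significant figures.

0.0199

k_BT = 0.08617 × 666 K = 57.389 meV.
Eᵢ/kT = 0, 3.8858, 4.5131.
Z = Σ e^(−Eᵢ/kT) = e^(−0) + e^(−3.8858) + e^(−4.5131) = 1.0000 + 0.020531 + 0.010964 = 1.0315.
P₁ = e^(−E₁/kT) / Z = 0.020531/1.0315 = 0.0199.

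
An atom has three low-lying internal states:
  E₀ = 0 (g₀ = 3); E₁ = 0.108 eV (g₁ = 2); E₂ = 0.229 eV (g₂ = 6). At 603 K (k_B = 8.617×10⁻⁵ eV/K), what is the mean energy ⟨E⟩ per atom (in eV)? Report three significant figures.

0.0132 eV

k_BT = 8.617×10⁻⁵ × 603 K = 0.051961 eV.
Eᵢ/kT = 0, 2.0785, 4.4072.
Z = Σ gᵢe^(−Eᵢ/kT) = 3·e^(−0) + 2·e^(−2.0785) + 6·e^(−4.4072) = 3.0000 + 0.25024 + 0.073136 = 3.3234.
⟨E⟩ = Σ Eᵢ gᵢe^(−Eᵢ/kT) / Z = (0·3.0000 + 0.108·0.25024 + 0.229·0.073136) / 3.3234 = 0.0132 eV.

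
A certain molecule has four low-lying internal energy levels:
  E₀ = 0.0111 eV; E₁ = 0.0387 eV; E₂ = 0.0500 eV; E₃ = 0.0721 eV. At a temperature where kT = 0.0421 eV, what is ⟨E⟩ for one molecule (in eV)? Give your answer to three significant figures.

Eᵢ/kT = 0.26366, 0.91924, 1.1876, 1.7126.
Z = Σ e^(−Eᵢ/kT) = e^(−0.26366) + e^(−0.91924) + e^(−1.1876) + e^(−1.7126) = 0.76823 + 0.39882 + 0.30495 + 0.18040 = 1.6524.
⟨E⟩ = Σ Eᵢ e^(−Eᵢ/kT) / Z = (0.0111·0.76823 + 0.0387·0.39882 + 0.0500·0.30495 + 0.0721·0.18040) / 1.6524 = 0.0316 eV.

0.0316 eV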